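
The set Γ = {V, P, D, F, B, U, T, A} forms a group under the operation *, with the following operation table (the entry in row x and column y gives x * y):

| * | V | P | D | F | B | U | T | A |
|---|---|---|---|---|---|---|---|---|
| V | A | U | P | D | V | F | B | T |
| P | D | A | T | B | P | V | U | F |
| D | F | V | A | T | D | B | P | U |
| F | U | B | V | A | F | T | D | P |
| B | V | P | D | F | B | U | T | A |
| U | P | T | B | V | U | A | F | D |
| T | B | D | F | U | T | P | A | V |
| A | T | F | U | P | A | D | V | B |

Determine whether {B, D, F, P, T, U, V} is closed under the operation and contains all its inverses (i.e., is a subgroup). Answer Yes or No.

V * V = A, which is not in {B, D, F, P, T, U, V}.
The subset is not closed under *, so it is not a subgroup.

No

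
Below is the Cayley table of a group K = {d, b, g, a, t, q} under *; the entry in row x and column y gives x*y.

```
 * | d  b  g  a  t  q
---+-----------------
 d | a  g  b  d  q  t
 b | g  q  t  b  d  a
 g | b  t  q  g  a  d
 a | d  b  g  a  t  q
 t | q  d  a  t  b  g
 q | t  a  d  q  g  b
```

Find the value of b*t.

d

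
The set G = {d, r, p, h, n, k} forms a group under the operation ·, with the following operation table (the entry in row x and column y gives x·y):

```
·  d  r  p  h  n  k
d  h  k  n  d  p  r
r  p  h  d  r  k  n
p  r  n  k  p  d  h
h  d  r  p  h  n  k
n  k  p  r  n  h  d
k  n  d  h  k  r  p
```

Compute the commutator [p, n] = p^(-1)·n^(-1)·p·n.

Identity is h; from the table p^(-1) = k and n^(-1) = n.
k·n = r
r·p = d
d·n = p

p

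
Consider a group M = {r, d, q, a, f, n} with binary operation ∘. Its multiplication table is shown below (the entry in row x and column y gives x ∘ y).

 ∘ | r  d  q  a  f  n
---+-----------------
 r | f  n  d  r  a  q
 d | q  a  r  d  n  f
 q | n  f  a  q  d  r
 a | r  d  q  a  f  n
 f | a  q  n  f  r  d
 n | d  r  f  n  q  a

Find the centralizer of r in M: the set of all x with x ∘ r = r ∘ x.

Compare row r with column r entry by entry.
f ∘ r = a = r ∘ f, so f commutes with r.
n ∘ r = d but r ∘ n = q, so n does not.
Collecting the elements that commute with r: C(r) = {a, f, r}.

{a, f, r}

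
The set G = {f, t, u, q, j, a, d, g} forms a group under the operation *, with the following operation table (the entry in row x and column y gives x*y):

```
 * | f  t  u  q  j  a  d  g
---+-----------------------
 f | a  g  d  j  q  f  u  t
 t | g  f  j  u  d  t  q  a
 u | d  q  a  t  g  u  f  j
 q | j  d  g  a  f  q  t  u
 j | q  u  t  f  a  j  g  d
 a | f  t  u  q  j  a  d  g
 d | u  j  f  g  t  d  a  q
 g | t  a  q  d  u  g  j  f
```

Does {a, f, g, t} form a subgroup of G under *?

{a, f, g, t} contains the identity a.
Checking products: every product of two elements of {a, f, g, t} (read from the table) lies in {a, f, g, t}, so the set is closed.
In a finite group, a nonempty closed subset is a subgroup. So {a, f, g, t} ≤ G.

Yes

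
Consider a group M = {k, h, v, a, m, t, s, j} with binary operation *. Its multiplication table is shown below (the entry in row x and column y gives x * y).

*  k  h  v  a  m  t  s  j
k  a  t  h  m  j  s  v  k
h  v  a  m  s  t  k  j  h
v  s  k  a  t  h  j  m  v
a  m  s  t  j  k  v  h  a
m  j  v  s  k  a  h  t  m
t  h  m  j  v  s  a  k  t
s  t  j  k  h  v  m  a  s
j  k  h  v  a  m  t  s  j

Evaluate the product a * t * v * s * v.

a * t = v
v * v = a
a * s = h
h * v = m

m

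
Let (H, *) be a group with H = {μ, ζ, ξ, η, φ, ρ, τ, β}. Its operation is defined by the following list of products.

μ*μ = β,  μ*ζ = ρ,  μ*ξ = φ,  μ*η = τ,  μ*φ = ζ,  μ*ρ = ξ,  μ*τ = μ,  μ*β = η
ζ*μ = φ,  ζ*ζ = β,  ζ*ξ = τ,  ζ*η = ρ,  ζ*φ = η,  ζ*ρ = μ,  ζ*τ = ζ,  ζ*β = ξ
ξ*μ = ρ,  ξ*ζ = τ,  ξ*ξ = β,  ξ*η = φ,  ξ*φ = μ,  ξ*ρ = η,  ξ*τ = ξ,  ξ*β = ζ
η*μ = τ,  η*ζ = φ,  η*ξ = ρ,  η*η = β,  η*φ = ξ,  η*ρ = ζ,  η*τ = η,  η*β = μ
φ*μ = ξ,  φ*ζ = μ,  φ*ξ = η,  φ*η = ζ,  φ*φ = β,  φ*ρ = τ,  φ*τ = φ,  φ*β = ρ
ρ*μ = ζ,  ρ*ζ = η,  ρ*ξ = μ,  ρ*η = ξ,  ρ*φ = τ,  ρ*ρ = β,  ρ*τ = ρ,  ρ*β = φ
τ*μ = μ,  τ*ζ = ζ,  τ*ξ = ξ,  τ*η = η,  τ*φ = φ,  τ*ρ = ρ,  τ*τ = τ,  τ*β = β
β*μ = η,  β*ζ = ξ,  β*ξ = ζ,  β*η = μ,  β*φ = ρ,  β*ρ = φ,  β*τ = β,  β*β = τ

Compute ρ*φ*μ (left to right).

μ

ρ*φ = τ
τ*μ = μ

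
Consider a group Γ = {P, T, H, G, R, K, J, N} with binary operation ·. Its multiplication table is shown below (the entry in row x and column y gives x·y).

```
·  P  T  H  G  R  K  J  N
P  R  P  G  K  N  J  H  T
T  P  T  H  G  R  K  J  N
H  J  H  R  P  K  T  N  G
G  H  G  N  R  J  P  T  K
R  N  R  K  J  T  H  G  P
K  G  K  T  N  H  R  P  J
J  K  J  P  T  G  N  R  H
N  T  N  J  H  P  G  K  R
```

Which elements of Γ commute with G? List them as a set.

{G, J, R, T}

Compare row G with column G entry by entry.
J·G = T = G·J, so J commutes with G.
N·G = H but G·N = K, so N does not.
Collecting the elements that commute with G: C(G) = {G, J, R, T}.
(Structurally, Γ here is isomorphic to the quaternion group Q_8.)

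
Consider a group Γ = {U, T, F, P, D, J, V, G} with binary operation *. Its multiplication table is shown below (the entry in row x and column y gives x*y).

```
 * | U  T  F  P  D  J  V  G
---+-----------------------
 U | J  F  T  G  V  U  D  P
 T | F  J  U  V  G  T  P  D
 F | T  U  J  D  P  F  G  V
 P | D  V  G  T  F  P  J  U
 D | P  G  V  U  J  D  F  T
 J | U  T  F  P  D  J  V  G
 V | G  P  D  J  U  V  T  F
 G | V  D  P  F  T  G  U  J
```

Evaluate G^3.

G

G^1 = G
G^2 = G*G = J
G^3 = J*G = G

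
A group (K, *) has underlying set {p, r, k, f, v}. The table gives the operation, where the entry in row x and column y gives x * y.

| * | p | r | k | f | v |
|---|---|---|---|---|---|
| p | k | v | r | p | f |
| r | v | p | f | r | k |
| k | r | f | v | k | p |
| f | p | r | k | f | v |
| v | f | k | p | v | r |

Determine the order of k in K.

The identity element is f (its row matches the header).
k^1 = k
k^2 = k * k = v
k^3 = v * k = p
k^4 = p * k = r
k^5 = r * k = f
The first power of k equal to the identity is k^5, so ord(k) = 5.
(Structurally, K here is isomorphic to the cyclic group Z_5.)

5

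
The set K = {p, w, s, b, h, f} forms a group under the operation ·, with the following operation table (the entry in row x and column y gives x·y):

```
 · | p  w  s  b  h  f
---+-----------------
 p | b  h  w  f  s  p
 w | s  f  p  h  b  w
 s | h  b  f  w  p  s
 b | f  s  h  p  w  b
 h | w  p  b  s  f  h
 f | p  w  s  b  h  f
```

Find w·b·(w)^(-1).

The identity is f. In row w, the entry f sits in column w, so w^(-1) = w.
w·b = h
h·w = p
(Structurally, K here is isomorphic to the symmetric group S_3.)

p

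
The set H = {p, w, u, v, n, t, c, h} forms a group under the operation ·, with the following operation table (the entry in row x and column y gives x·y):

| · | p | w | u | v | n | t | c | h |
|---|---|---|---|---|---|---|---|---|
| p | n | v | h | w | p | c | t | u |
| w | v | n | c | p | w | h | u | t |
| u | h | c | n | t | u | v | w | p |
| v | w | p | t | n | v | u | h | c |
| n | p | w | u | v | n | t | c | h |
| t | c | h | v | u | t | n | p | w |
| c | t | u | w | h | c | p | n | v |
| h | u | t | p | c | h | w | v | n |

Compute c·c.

n

Read row c, column c: c·c = n.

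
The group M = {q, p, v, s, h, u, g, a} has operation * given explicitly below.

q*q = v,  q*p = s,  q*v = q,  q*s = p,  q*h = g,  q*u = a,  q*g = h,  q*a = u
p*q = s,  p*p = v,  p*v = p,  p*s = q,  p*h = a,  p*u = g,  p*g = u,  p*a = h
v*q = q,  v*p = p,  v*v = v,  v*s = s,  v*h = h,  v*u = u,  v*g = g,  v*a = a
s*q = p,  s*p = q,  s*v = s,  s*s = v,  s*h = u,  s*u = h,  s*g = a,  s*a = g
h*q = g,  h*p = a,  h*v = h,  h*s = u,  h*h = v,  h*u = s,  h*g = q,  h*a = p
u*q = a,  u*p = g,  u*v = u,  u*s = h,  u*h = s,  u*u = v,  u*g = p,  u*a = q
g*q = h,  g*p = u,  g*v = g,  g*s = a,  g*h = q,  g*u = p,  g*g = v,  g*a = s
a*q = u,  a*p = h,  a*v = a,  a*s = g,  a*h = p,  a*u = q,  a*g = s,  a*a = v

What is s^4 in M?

s^1 = s
s^2 = s*s = v
s^3 = v*s = s
s^4 = s*s = v

v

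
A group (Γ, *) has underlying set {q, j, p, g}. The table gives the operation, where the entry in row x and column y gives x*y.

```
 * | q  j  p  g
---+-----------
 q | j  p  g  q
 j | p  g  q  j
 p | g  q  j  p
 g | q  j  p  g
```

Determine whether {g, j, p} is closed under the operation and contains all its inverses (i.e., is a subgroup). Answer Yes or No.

No

j*p = q, which is not in {g, j, p}.
The subset is not closed under *, so it is not a subgroup.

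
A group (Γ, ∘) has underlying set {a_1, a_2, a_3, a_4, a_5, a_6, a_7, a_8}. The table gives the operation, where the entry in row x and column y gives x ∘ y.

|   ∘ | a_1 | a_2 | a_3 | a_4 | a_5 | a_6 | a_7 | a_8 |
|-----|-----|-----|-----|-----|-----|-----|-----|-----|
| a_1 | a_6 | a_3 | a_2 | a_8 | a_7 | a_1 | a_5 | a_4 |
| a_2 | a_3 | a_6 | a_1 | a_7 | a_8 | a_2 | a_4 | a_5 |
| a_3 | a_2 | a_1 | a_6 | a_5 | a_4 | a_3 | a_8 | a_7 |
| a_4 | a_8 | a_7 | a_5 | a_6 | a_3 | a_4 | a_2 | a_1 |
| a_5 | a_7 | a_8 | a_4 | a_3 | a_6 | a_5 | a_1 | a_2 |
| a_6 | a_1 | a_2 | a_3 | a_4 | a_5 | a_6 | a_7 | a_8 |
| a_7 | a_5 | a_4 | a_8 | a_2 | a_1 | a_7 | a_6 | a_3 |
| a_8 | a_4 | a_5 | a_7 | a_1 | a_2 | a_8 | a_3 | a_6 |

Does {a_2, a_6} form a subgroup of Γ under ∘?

Yes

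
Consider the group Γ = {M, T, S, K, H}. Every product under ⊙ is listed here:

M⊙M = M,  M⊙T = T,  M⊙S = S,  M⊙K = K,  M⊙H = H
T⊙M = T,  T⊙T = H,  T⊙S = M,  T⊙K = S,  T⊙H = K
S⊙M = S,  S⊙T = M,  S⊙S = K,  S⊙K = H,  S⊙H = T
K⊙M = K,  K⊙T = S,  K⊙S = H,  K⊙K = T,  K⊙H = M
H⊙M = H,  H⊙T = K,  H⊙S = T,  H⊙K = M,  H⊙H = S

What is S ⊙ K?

H

Read row S, column K: S ⊙ K = H.
(Structurally, Γ here is isomorphic to the cyclic group Z_5.)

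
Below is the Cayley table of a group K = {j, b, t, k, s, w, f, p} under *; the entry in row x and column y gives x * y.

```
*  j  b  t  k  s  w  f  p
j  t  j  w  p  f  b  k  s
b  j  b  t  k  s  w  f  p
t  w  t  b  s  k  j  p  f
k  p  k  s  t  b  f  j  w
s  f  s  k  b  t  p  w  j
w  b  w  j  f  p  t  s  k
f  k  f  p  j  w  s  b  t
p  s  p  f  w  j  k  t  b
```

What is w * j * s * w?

w * j = b
b * s = s
s * w = p

p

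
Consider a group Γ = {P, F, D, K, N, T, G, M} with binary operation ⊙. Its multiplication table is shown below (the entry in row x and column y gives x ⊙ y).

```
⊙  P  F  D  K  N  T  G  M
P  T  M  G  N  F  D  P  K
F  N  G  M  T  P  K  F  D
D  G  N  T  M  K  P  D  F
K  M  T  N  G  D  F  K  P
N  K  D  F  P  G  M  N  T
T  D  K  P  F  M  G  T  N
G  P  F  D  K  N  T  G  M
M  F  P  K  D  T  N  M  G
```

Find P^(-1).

D

First locate the identity: row G matches the header, so G is the identity.
Scan row P for G: P ⊙ D = G. Hence P^(-1) = D.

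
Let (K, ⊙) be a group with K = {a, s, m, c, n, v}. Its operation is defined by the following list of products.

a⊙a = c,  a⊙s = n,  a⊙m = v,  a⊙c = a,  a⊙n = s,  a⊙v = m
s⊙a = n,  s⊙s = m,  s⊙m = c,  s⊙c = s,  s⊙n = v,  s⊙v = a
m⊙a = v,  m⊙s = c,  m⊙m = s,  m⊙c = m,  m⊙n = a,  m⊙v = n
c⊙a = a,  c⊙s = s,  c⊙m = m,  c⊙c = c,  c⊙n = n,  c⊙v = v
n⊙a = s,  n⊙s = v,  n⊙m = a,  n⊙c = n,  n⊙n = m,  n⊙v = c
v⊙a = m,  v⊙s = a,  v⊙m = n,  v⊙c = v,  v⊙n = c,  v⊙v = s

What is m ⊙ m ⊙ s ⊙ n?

m ⊙ m = s
s ⊙ s = m
m ⊙ n = a
(Structurally, K here is isomorphic to the cyclic group Z_6.)

a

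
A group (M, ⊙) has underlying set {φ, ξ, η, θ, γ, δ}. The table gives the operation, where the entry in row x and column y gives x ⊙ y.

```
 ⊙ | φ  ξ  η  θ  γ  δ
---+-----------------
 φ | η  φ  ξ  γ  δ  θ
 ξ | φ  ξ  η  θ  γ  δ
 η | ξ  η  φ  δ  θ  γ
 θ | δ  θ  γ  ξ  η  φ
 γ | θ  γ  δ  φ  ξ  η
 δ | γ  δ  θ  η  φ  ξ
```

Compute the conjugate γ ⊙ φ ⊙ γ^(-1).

The identity is ξ. In row γ, the entry ξ sits in column γ, so γ^(-1) = γ.
γ ⊙ φ = θ
θ ⊙ γ = η
(Structurally, M here is isomorphic to the symmetric group S_3.)

η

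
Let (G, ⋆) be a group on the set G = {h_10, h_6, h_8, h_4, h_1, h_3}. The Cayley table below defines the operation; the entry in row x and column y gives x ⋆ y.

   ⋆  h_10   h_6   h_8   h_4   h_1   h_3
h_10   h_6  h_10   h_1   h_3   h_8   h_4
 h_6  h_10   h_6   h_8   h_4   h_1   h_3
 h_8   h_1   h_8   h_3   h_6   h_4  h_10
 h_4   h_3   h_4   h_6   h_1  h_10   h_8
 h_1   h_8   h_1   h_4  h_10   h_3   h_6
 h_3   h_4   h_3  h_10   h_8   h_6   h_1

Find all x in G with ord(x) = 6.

Identity is h_6. Compute the order of each non-identity element by repeated multiplication:
  h_10: h_10 → h_6  (order 2)
  h_8: h_8 → h_3 → h_10 → h_1 → h_4 → h_6  (order 6)
  h_4: h_4 → h_1 → h_10 → h_3 → h_8 → h_6  (order 6)
  h_1: h_1 → h_3 → h_6  (order 3)
  h_3: h_3 → h_1 → h_6  (order 3)
Elements of order 6: {h_4, h_8}.
(Structurally, G here is isomorphic to the cyclic group Z_6.)

{h_4, h_8}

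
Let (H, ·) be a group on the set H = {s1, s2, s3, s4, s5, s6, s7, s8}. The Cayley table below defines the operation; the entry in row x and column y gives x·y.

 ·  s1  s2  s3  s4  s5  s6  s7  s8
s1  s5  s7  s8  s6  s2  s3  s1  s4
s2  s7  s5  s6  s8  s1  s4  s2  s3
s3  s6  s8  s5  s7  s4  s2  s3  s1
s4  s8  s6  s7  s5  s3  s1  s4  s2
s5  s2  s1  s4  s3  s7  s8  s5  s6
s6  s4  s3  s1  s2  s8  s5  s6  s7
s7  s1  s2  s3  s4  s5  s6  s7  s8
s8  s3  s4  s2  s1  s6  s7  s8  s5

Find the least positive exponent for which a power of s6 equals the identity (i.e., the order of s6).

4

The identity element is s7 (its row matches the header).
s6^1 = s6
s6^2 = s6·s6 = s5
s6^3 = s5·s6 = s8
s6^4 = s8·s6 = s7
The first power of s6 equal to the identity is s6^4, so ord(s6) = 4.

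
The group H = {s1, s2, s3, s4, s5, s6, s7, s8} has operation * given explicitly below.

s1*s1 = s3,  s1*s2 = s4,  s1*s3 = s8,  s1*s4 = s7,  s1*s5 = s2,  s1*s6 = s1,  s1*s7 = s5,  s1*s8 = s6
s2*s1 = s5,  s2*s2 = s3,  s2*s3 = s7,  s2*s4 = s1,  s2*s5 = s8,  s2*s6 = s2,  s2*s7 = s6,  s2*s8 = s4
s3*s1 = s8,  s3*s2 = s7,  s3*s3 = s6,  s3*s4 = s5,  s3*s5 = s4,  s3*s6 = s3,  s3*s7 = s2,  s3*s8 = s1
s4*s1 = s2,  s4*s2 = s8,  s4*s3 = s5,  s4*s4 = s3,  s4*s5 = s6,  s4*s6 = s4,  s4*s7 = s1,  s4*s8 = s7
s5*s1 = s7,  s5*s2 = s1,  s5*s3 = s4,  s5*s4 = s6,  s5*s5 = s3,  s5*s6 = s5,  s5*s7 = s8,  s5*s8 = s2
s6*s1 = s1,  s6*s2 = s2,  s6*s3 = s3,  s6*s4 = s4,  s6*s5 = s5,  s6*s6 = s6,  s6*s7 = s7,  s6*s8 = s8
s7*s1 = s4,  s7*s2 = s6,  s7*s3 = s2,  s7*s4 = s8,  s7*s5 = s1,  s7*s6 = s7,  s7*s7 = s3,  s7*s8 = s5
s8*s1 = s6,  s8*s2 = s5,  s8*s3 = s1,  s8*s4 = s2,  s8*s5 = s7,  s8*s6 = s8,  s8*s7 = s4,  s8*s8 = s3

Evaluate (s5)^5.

s5^1 = s5
s5^2 = s5*s5 = s3
s5^3 = s3*s5 = s4
s5^4 = s4*s5 = s6
s5^5 = s6*s5 = s5

s5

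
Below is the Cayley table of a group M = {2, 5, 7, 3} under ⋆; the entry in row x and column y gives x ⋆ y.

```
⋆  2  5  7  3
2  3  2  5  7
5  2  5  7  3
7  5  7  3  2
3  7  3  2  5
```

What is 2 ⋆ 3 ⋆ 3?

2

2 ⋆ 3 = 7
7 ⋆ 3 = 2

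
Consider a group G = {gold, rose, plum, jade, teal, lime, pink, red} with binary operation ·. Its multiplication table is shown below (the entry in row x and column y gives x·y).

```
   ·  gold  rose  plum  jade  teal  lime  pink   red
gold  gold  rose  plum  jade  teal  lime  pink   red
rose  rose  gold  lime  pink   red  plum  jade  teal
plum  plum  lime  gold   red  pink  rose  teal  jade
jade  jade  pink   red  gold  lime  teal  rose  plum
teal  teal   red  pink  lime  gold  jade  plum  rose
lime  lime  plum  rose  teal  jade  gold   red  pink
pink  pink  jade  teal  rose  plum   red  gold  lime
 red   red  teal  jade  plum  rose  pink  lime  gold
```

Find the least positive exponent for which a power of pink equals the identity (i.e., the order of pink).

2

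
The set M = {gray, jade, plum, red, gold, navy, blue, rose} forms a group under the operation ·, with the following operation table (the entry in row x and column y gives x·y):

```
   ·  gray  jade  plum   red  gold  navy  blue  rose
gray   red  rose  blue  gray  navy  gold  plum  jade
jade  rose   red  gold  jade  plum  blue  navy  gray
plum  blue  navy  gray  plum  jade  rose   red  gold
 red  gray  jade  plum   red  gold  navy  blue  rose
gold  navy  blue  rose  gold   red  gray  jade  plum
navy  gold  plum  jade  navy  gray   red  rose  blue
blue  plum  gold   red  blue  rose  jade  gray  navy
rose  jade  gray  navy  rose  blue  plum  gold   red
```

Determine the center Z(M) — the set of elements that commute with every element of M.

{gray, red}

An element z is central iff its row equals its column in the table.
For navy: navy·blue = rose ≠ jade = blue·navy, so navy ∉ Z.
Checking each element this way leaves Z(M) = {gray, red}.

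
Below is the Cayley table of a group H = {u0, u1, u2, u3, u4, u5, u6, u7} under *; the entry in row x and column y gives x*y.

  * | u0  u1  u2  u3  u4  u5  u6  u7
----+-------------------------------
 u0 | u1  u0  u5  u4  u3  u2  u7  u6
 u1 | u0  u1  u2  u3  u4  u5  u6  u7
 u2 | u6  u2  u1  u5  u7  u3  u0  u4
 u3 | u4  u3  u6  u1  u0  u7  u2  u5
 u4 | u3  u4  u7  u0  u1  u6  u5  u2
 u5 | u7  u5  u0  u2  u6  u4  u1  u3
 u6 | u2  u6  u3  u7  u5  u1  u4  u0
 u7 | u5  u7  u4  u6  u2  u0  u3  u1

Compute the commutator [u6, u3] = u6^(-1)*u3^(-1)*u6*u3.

Identity is u1; from the table u6^(-1) = u5 and u3^(-1) = u3.
u5*u3 = u2
u2*u6 = u0
u0*u3 = u4
(Structurally, H here is isomorphic to the dihedral group D_4.)

u4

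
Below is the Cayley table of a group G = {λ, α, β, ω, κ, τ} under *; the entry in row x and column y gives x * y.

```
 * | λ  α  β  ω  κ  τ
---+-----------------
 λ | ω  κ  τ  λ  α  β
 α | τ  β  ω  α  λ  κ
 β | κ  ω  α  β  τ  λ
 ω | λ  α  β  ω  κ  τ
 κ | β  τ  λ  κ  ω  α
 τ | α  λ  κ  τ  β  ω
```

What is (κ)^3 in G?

κ^1 = κ
κ^2 = κ * κ = ω
κ^3 = ω * κ = κ

κ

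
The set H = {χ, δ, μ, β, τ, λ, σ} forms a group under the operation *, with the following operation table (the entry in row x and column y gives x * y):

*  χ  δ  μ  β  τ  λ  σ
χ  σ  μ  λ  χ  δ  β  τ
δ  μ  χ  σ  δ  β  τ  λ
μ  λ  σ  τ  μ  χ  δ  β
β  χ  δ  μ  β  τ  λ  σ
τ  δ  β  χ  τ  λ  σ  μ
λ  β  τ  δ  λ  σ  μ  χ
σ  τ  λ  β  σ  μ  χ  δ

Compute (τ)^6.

τ^1 = τ
τ^2 = τ * τ = λ
τ^3 = λ * τ = σ
τ^4 = σ * τ = μ
τ^5 = μ * τ = χ
τ^6 = χ * τ = δ

δ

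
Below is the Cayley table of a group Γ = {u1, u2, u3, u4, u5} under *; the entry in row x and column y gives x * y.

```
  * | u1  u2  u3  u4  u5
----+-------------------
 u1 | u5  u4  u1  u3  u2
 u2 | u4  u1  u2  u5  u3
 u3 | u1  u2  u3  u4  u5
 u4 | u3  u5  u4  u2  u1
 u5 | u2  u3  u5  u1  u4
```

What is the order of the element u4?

The identity element is u3 (its row matches the header).
u4^1 = u4
u4^2 = u4 * u4 = u2
u4^3 = u2 * u4 = u5
u4^4 = u5 * u4 = u1
u4^5 = u1 * u4 = u3
The first power of u4 equal to the identity is u4^5, so ord(u4) = 5.

5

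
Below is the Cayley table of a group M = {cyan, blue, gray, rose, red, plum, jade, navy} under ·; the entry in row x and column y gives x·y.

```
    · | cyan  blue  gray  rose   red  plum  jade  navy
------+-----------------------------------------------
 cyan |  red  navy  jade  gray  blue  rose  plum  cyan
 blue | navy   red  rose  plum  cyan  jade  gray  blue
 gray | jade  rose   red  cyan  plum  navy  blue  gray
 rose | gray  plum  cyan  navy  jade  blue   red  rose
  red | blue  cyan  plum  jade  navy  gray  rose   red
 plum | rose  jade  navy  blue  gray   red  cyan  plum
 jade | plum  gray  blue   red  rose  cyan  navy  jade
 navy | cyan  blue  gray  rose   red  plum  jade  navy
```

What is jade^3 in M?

jade^1 = jade
jade^2 = jade·jade = navy
jade^3 = navy·jade = jade
(Structurally, M here is isomorphic to Z_2 x Z_4.)

jade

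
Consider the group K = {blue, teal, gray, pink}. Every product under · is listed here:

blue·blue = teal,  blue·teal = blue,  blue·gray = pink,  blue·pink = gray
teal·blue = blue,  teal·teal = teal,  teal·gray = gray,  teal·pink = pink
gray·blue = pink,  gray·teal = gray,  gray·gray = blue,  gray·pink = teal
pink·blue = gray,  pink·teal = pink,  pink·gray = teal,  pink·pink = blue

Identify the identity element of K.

The identity e satisfies e·x = x for all x, so its row in the table reproduces the column headers.
Row teal reads: blue, teal, gray, pink — exactly the header order. So teal is the identity.
(Structurally, K here is isomorphic to the cyclic group Z_4.)

teal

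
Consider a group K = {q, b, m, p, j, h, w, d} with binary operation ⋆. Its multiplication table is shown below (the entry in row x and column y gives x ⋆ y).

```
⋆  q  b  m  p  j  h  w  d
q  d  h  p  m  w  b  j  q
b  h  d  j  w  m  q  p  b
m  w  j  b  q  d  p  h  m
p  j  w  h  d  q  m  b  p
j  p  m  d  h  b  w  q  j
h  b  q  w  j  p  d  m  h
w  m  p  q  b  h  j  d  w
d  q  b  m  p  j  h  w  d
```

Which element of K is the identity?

The identity e satisfies e ⋆ x = x for all x, so its row in the table reproduces the column headers.
Row d reads: q, b, m, p, j, h, w, d — exactly the header order. So d is the identity.
(Structurally, K here is isomorphic to the dihedral group D_4.)

d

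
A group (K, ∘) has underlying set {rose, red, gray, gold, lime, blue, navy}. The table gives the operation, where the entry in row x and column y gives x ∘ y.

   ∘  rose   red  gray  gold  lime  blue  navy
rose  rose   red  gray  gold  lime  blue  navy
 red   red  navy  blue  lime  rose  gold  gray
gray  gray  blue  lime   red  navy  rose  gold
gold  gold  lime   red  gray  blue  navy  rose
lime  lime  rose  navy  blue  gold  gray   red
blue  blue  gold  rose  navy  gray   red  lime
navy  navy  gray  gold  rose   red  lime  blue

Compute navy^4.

navy^1 = navy
navy^2 = navy ∘ navy = blue
navy^3 = blue ∘ navy = lime
navy^4 = lime ∘ navy = red

red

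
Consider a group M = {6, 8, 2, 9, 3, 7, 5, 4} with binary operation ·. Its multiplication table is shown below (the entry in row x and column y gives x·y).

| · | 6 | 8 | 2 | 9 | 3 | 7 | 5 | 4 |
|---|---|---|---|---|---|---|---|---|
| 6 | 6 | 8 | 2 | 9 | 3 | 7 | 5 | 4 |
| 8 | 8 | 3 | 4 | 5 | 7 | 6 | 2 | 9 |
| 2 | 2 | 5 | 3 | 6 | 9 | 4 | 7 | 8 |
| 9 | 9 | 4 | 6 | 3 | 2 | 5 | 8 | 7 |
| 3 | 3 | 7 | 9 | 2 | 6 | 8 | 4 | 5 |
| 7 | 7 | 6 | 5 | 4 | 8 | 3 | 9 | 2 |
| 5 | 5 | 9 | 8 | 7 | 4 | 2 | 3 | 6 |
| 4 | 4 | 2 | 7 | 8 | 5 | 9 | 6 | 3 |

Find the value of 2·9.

Read row 2, column 9: 2·9 = 6.

6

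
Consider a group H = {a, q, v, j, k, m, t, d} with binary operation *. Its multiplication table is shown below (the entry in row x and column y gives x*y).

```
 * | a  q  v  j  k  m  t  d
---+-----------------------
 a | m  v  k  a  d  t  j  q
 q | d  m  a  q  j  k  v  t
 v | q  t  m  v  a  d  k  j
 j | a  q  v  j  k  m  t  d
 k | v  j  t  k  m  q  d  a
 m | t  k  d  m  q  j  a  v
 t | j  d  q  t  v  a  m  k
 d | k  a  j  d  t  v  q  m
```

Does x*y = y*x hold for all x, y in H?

No

v*t = k but t*v = q.
Since v and t do not commute, H is not abelian.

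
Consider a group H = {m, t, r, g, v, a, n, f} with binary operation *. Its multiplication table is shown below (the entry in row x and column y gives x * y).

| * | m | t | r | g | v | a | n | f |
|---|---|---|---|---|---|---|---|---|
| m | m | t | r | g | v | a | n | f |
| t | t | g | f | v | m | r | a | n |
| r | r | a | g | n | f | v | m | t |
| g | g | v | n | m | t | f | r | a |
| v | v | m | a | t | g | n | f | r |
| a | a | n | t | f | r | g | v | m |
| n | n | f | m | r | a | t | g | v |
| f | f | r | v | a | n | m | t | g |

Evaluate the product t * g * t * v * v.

t * g = v
v * t = m
m * v = v
v * v = g

g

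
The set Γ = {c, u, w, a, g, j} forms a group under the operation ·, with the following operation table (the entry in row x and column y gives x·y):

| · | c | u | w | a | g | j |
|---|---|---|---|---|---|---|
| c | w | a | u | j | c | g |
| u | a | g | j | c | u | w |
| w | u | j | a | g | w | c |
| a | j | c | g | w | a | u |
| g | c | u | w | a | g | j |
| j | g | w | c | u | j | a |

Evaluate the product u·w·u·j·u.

u·w = j
j·u = w
w·j = c
c·u = a
(Structurally, Γ here is isomorphic to the cyclic group Z_6.)

a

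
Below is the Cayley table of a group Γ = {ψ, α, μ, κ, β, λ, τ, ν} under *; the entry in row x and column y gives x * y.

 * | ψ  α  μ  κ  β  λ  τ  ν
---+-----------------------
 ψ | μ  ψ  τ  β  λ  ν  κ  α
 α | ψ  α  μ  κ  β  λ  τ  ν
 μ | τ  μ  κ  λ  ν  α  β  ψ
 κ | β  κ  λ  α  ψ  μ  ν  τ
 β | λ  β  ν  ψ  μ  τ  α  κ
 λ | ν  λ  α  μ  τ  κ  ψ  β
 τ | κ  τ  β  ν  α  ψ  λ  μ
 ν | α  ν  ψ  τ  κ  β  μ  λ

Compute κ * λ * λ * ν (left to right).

κ * λ = μ
μ * λ = α
α * ν = ν

ν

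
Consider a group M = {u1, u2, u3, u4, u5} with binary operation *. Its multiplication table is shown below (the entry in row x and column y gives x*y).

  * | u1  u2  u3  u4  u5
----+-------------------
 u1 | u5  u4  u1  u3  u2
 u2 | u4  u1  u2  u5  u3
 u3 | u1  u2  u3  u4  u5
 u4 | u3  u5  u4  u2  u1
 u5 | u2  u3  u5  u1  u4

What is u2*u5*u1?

u1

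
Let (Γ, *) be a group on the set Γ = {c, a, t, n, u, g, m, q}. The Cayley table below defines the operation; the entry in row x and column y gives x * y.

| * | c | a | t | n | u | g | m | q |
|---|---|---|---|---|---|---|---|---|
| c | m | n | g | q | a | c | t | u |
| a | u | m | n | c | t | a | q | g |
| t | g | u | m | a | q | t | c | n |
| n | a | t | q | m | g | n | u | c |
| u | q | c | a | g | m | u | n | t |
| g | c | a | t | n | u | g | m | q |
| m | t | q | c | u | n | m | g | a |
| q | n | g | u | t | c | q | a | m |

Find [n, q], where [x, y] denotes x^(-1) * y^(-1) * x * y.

m

Identity is g; from the table n^(-1) = u and q^(-1) = a.
u * a = c
c * n = q
q * q = m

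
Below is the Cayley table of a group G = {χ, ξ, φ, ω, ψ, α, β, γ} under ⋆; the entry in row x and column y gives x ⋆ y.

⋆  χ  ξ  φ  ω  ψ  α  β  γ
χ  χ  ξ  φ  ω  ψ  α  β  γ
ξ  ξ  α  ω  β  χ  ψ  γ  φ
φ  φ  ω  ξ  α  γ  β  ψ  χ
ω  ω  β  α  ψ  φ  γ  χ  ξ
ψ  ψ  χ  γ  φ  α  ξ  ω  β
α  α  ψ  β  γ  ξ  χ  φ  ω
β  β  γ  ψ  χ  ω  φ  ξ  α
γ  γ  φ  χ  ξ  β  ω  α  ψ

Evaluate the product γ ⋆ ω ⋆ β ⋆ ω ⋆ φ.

ω

γ ⋆ ω = ξ
ξ ⋆ β = γ
γ ⋆ ω = ξ
ξ ⋆ φ = ω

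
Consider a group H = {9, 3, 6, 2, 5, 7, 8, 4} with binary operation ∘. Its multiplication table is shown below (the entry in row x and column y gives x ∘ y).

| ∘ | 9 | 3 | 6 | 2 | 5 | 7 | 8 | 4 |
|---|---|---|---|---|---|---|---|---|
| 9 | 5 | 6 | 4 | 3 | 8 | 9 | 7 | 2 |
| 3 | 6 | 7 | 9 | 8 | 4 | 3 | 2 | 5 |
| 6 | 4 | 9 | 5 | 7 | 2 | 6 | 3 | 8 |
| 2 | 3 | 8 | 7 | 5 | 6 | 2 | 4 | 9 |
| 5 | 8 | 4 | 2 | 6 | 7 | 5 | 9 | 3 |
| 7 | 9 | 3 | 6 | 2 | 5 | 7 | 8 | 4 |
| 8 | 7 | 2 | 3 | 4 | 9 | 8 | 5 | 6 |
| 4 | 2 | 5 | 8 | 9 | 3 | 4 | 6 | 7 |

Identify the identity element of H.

7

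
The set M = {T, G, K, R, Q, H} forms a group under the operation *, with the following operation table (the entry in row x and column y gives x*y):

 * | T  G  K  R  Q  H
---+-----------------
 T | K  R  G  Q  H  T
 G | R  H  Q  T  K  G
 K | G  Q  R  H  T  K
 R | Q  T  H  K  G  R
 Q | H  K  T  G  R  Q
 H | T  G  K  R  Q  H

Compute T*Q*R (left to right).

R

T*Q = H
H*R = R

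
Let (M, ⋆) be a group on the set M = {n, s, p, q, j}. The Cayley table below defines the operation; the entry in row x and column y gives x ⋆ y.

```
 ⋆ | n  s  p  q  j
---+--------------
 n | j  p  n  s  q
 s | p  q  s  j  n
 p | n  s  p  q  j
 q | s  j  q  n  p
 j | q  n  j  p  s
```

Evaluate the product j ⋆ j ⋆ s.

q

j ⋆ j = s
s ⋆ s = q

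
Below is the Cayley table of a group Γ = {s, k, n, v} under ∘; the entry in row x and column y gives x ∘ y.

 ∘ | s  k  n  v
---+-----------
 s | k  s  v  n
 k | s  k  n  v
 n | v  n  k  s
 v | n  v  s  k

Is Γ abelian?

Yes

Check whether the table is symmetric across its main diagonal.
Every entry (row x, col y) equals the entry (row y, col x), so Γ is abelian.
(In fact Γ ≅ the Klein four-group V_4.)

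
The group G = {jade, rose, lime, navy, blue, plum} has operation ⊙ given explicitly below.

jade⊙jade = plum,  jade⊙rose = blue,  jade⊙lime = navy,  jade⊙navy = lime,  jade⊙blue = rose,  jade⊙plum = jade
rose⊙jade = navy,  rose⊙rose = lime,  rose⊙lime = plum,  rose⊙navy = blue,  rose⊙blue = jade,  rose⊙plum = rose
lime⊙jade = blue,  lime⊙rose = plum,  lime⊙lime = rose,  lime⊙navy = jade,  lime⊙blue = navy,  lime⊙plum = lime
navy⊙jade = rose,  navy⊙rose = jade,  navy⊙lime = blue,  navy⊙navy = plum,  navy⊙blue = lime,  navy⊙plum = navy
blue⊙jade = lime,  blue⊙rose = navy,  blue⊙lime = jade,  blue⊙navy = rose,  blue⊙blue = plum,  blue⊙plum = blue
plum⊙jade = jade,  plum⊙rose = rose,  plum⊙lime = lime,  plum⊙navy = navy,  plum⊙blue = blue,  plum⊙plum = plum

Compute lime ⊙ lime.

Read row lime, column lime: lime ⊙ lime = rose.

rose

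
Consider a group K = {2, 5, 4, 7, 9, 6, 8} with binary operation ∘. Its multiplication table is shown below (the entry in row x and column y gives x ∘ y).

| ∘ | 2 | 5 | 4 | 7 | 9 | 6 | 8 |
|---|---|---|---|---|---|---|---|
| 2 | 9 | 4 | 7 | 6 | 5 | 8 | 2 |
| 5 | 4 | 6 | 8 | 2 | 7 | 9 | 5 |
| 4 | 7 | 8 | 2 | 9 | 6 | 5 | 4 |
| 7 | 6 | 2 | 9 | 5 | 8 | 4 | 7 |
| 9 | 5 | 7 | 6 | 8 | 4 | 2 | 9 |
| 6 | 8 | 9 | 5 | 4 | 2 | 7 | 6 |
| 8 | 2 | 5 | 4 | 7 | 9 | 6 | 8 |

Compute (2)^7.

2^1 = 2
2^2 = 2 ∘ 2 = 9
2^3 = 9 ∘ 2 = 5
2^4 = 5 ∘ 2 = 4
2^5 = 4 ∘ 2 = 7
2^6 = 7 ∘ 2 = 6
2^7 = 6 ∘ 2 = 8
(Structurally, K here is isomorphic to the cyclic group Z_7.)

8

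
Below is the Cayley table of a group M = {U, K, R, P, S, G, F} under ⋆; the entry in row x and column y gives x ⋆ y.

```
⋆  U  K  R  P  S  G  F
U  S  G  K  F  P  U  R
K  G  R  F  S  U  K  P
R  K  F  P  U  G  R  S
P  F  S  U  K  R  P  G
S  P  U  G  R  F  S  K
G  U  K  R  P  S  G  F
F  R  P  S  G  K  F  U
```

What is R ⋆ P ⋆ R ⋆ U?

R ⋆ P = U
U ⋆ R = K
K ⋆ U = G
(Structurally, M here is isomorphic to the cyclic group Z_7.)

G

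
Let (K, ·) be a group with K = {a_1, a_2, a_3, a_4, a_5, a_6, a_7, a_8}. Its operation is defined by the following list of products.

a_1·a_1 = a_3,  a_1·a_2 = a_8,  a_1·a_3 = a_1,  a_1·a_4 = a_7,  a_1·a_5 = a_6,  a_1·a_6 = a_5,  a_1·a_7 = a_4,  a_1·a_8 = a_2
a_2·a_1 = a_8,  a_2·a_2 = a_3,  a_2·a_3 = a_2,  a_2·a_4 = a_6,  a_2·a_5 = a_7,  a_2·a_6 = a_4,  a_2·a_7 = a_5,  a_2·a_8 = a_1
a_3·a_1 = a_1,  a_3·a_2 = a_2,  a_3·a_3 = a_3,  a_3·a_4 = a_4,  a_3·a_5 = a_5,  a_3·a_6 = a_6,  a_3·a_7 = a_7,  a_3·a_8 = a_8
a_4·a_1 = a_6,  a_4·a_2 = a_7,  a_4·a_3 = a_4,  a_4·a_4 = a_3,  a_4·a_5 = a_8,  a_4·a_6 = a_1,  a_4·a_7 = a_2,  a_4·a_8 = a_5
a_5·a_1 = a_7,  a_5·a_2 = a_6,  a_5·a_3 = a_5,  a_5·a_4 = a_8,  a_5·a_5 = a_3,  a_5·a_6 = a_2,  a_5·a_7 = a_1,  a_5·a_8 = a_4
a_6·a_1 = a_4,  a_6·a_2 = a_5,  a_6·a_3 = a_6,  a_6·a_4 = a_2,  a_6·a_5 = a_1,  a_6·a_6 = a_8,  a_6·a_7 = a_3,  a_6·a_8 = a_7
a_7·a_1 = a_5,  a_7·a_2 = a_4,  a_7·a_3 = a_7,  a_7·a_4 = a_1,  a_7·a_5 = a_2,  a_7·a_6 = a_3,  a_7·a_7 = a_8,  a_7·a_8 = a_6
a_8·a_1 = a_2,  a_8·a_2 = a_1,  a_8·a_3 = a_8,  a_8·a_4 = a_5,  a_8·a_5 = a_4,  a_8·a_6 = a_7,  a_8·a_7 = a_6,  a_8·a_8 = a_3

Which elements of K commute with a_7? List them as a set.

{a_3, a_6, a_7, a_8}

Compare row a_7 with column a_7 entry by entry.
a_6·a_7 = a_3 = a_7·a_6, so a_6 commutes with a_7.
a_4·a_7 = a_2 but a_7·a_4 = a_1, so a_4 does not.
Collecting the elements that commute with a_7: C(a_7) = {a_3, a_6, a_7, a_8}.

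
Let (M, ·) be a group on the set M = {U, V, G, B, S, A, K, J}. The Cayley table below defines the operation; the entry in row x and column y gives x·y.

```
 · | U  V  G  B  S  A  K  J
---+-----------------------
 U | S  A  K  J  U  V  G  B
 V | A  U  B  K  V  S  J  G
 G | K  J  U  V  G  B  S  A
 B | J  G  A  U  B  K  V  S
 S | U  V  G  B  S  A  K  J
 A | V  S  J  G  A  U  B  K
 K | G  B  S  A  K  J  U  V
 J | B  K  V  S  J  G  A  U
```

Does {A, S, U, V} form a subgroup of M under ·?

Yes

{A, S, U, V} contains the identity S.
Checking products: every product of two elements of {A, S, U, V} (read from the table) lies in {A, S, U, V}, so the set is closed.
In a finite group, a nonempty closed subset is a subgroup. So {A, S, U, V} ≤ M.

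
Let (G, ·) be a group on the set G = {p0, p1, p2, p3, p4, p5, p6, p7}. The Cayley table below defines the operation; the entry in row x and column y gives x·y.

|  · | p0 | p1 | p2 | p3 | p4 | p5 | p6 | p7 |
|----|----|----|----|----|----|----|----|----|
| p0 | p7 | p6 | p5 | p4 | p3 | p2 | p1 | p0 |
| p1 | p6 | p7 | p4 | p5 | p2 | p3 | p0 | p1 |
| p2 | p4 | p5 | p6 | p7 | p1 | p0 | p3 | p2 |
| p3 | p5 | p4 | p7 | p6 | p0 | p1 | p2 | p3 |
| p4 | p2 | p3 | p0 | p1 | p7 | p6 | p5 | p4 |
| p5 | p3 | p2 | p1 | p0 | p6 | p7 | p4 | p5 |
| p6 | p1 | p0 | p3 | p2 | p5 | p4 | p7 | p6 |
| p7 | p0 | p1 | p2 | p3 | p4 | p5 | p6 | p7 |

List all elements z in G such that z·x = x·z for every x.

An element z is central iff its row equals its column in the table.
For p3: p3·p5 = p1 ≠ p0 = p5·p3, so p3 ∉ Z.
Checking each element this way leaves Z(G) = {p6, p7}.

{p6, p7}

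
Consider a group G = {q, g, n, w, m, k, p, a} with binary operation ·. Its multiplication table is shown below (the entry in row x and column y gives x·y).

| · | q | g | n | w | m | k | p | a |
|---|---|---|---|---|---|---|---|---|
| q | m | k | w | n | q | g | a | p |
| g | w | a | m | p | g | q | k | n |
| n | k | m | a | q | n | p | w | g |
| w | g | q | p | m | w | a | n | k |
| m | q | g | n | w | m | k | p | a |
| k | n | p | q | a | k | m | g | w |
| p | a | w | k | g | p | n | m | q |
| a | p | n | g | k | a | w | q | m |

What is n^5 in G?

n^1 = n
n^2 = n·n = a
n^3 = a·n = g
n^4 = g·n = m
n^5 = m·n = n
(Structurally, G here is isomorphic to the dihedral group D_4.)

n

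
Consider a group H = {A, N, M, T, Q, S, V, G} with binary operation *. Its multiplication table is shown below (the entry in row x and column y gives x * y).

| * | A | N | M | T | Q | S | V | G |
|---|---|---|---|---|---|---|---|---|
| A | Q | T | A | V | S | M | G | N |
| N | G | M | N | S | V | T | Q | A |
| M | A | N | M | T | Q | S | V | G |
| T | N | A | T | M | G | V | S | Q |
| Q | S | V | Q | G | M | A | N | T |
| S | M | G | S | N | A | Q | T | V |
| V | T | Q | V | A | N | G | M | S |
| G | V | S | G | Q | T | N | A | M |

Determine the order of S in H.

4

The identity element is M (its row matches the header).
S^1 = S
S^2 = S * S = Q
S^3 = Q * S = A
S^4 = A * S = M
The first power of S equal to the identity is S^4, so ord(S) = 4.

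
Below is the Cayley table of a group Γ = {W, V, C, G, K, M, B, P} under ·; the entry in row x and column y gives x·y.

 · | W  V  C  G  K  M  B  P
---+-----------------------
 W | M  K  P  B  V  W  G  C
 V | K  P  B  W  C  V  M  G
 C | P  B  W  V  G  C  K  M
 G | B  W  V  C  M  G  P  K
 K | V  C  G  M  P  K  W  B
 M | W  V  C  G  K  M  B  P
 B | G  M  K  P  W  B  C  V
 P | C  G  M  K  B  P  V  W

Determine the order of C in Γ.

The identity element is M (its row matches the header).
C^1 = C
C^2 = C·C = W
C^3 = W·C = P
C^4 = P·C = M
The first power of C equal to the identity is C^4, so ord(C) = 4.
(Structurally, Γ here is isomorphic to the cyclic group Z_8.)

4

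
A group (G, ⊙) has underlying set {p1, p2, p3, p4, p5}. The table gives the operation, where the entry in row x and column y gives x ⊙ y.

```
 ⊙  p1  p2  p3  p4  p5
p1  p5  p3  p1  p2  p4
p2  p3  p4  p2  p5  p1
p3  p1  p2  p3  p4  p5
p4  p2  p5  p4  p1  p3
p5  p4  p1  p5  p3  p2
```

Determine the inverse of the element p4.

p5

First locate the identity: row p3 matches the header, so p3 is the identity.
Scan row p4 for p3: p4 ⊙ p5 = p3. Hence p4^(-1) = p5.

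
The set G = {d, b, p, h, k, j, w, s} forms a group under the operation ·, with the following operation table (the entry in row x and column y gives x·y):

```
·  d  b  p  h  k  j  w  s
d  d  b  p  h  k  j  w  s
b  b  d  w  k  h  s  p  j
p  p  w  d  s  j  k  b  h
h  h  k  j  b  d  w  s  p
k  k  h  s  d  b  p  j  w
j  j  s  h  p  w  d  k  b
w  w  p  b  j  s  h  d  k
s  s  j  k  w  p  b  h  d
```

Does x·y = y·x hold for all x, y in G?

No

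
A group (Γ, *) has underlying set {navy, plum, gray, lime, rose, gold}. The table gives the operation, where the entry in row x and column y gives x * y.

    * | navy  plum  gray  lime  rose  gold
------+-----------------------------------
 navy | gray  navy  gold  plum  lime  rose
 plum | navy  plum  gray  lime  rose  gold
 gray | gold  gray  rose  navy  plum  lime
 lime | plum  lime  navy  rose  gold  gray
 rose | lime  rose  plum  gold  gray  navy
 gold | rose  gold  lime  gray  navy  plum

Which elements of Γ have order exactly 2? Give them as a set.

Identity is plum. Compute the order of each non-identity element by repeated multiplication:
  navy: navy → gray → gold → rose → lime → plum  (order 6)
  gray: gray → rose → plum  (order 3)
  lime: lime → rose → gold → gray → navy → plum  (order 6)
  rose: rose → gray → plum  (order 3)
  gold: gold → plum  (order 2)
Elements of order 2: {gold}.

{gold}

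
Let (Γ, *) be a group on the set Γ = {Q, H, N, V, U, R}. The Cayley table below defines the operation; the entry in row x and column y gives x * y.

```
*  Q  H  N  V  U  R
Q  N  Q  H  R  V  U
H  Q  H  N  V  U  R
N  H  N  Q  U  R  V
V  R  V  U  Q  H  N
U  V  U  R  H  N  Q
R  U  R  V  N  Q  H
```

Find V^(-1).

First locate the identity: row H matches the header, so H is the identity.
Scan row V for H: V * U = H. Hence V^(-1) = U.

U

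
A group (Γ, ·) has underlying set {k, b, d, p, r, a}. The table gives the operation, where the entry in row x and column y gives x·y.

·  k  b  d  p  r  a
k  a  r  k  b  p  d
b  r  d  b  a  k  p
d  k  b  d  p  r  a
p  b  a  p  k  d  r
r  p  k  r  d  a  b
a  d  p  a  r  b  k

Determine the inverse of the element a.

k

First locate the identity: row d matches the header, so d is the identity.
Scan row a for d: a·k = d. Hence a^(-1) = k.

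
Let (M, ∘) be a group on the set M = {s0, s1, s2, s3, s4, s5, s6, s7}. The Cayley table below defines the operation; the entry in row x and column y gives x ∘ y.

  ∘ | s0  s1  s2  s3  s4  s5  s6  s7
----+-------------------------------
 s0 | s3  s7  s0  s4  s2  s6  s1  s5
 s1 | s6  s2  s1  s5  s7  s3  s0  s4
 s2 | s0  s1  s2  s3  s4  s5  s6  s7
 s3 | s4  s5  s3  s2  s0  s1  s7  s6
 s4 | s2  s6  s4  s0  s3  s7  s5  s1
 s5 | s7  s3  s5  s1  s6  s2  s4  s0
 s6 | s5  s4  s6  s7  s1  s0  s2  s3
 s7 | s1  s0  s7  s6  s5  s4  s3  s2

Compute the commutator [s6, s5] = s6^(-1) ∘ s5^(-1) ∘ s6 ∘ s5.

s3

Identity is s2; from the table s6^(-1) = s6 and s5^(-1) = s5.
s6 ∘ s5 = s0
s0 ∘ s6 = s1
s1 ∘ s5 = s3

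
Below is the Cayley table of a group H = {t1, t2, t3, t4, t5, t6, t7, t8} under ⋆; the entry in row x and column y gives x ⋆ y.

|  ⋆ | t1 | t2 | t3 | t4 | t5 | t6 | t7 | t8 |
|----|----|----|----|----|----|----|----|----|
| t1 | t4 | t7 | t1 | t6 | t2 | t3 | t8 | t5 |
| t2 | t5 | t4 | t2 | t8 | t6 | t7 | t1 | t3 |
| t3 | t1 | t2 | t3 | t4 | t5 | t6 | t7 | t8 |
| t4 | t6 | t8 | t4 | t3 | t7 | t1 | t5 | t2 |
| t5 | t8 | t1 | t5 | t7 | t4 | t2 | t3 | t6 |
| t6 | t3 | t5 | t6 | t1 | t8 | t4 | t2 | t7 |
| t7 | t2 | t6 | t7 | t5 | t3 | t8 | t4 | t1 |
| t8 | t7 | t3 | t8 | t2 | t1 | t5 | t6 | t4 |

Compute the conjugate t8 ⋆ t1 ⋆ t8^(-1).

t6

The identity is t3. In row t8, the entry t3 sits in column t2, so t8^(-1) = t2.
t8 ⋆ t1 = t7
t7 ⋆ t2 = t6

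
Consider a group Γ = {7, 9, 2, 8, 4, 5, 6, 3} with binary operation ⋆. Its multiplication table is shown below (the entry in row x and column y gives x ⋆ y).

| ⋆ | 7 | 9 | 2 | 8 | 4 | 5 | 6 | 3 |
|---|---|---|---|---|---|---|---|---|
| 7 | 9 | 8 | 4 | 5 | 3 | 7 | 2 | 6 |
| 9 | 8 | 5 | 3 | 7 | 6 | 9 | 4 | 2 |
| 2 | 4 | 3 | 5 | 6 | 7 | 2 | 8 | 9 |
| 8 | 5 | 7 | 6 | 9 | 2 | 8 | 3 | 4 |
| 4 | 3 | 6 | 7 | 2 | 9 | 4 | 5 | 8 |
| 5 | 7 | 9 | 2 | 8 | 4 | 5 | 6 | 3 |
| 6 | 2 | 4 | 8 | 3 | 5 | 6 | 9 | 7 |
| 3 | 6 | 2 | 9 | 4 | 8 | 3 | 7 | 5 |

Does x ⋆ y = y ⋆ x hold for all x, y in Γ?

Yes

Check whether the table is symmetric across its main diagonal.
Every entry (row x, col y) equals the entry (row y, col x), so Γ is abelian.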